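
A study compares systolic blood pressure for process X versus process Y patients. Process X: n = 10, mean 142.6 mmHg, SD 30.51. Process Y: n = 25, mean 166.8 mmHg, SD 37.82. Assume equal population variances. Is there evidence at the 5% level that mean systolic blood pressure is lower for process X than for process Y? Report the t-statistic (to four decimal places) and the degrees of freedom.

t = -1.7979, df = 33

Let group 1 = process X, group 2 = process Y. H0: μ_1 = μ_2; H1: μ_1 < μ_2 (two-sample pooled-variance t-test, left-tailed).
s_p² = [(10−1)·30.51² + (25−1)·37.82²]/(10+25−2) = 1294.13
t = (142.6 − 166.8)/√[1294.13·(1/10 + 1/25)] = -1.7979
df = n₁ + n₂ − 2 = 33
p-value = P(T ≤ -1.7979) ≈ 0.041
Since p ≈ 0.041 < α = 0.05, reject H0; the data support H1.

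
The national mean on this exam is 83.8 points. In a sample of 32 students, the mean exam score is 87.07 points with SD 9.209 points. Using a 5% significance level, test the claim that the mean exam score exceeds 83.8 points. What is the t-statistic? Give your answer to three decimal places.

2.009

H0: μ = 83.8; H1: μ > 83.8 (one-sample t-test, right-tailed).
t = (x̄ − μ₀)/(s/√n) = (87.07 − 83.8)/(9.209/√32) = 2.009
df = n − 1 = 31
p-value = P(T ≥ 2.009) ≈ 0.0267
Since p ≈ 0.0267 < α = 0.05, reject H0; the evidence is statistically significant.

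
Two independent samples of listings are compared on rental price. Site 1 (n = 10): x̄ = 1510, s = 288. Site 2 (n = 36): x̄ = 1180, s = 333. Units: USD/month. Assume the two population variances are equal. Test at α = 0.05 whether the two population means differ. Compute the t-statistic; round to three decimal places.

Let group 1 = site 1, group 2 = site 2. H0: μ_1 = μ_2; H1: μ_1 ≠ μ_2 (two-sample pooled-variance t-test, two-sided).
s_p² = [(10−1)·288² + (36−1)·333²]/(10+36−2) = 105173
t = (1510 − 1180)/√[105173·(1/10 + 1/36)] = 2.847
df = n₁ + n₂ − 2 = 44
Two-sided p-value ≈ 0.0067
Since p ≈ 0.0067 < α = 0.05, reject H0; the evidence is statistically significant.

2.847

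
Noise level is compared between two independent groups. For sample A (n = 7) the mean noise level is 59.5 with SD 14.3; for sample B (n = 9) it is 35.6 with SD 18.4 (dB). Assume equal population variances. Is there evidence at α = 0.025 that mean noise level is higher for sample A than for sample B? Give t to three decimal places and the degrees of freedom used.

Let group 1 = sample A, group 2 = sample B. H0: μ_1 = μ_2; H1: μ_1 > μ_2 (two-sample pooled-variance t-test, right-tailed).
s_p² = [(7−1)·14.3² + (9−1)·18.4²]/(7+9−2) = 281.101
t = (59.5 − 35.6)/√[281.101·(1/7 + 1/9)] = 2.829
df = n₁ + n₂ − 2 = 14
p-value = P(T ≥ 2.829) ≈ 0.007
Since p ≈ 0.007 < α = 0.025, reject H0; the data support H1.

t = 2.829, df = 14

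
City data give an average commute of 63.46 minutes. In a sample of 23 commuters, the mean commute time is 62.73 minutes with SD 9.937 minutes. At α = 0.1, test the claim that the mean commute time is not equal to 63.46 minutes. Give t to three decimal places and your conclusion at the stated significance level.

t = -0.352; fail to reject H0

H0: μ = 63.46; H1: μ ≠ 63.46 (one-sample t-test, two-sided).
t = (x̄ − μ₀)/(s/√n) = (62.73 − 63.46)/(9.937/√23) = -0.352
df = n − 1 = 22
Two-sided p-value ≈ 0.7280
Since p ≈ 0.7280 > α = 0.1, fail to reject H0; the evidence is not statistically significant.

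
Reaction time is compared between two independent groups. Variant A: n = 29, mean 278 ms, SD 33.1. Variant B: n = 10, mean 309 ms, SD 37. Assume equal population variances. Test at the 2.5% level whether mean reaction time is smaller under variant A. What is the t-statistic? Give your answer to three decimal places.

Let group 1 = variant A, group 2 = variant B. H0: μ_1 = μ_2; H1: μ_1 < μ_2 (two-sample pooled-variance t-test, left-tailed).
s_p² = [(29−1)·33.1² + (10−1)·37²]/(29+10−2) = 1162.11
t = (278 − 309)/√[1162.11·(1/29 + 1/10)] = -2.480
df = n₁ + n₂ − 2 = 37
p-value = P(T ≤ -2.480) ≈ 0.009
Since p ≈ 0.009 < α = 0.025, reject H0; the evidence is statistically significant.

-2.480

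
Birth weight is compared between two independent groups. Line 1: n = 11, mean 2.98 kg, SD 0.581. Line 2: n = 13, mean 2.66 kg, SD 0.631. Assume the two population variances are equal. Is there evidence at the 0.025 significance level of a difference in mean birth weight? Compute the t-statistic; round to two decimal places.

Let group 1 = line 1, group 2 = line 2. H0: μ_1 = μ_2; H1: μ_1 ≠ μ_2 (two-sample pooled-variance t-test, two-sided).
s_p² = [(11−1)·0.581² + (13−1)·0.631²]/(11+13−2) = 0.370616
t = (2.98 − 2.66)/√[0.370616·(1/11 + 1/13)] = 1.28
df = n₁ + n₂ − 2 = 22
Two-sided p-value ≈ 0.213
Since p ≈ 0.213 > α = 0.025, fail to reject H0; the data do not provide sufficient evidence against H0.

1.28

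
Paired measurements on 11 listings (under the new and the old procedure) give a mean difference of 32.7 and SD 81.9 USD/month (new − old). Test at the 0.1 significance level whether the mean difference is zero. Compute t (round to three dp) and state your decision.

t = 1.324; fail to reject H0

H0: μ_d = 0; H1: μ_d ≠ 0 (paired t-test on the differences, two-sided).
t = d̄/(s_d/√n) = 32.7/(81.9/√11) = 1.324
df = n − 1 = 10
Two-sided p-value ≈ 0.215
Since p ≈ 0.215 > α = 0.1, fail to reject H0; the data do not provide sufficient evidence against H0.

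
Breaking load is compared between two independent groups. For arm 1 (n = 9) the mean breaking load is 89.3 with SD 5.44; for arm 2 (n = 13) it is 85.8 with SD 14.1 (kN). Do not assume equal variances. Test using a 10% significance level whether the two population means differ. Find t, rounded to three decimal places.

Let group 1 = arm 1, group 2 = arm 2. H0: μ_1 = μ_2; H1: μ_1 ≠ μ_2 (Welch's two-sample t-test, two-sided).
t = (x̄_1 − x̄_2)/√(s_1²/n_1 + s_2²/n_2) = (89.3 − 85.8)/√(5.44²/9 + 14.1²/13) = 0.812
Welch–Satterthwaite df ≈ 16.57
Two-sided p-value ≈ 0.4283
Since p ≈ 0.4283 > α = 0.1, fail to reject H0; the data do not provide sufficient evidence against H0.

0.812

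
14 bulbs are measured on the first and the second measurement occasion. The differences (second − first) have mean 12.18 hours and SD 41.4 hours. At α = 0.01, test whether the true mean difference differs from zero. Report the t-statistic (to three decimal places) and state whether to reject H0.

H0: μ_d = 0; H1: μ_d ≠ 0 (paired t-test on the differences, two-sided).
t = d̄/(s_d/√n) = 12.18/(41.4/√14) = 1.101
df = n − 1 = 13
Two-sided p-value ≈ 0.2909
Since p ≈ 0.2909 > α = 0.01, fail to reject H0; the data do not provide sufficient evidence against H0.

t = 1.101; fail to reject H0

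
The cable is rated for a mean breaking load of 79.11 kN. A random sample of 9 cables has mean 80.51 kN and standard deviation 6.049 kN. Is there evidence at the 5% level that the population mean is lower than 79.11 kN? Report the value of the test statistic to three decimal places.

0.694

H0: μ = 79.11; H1: μ < 79.11 (one-sample t-test, left-tailed).
t = (x̄ − μ₀)/(s/√n) = (80.51 − 79.11)/(6.049/√9) = 0.694
df = n − 1 = 8
p-value = P(T ≤ 0.694) ≈ 0.746
Since p ≈ 0.746 > α = 0.05, fail to reject H0; the evidence is not statistically significant.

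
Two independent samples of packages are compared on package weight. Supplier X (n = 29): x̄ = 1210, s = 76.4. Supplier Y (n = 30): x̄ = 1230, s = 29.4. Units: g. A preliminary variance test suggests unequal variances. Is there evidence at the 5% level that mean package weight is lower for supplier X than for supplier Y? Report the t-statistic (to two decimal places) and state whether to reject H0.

Let group 1 = supplier X, group 2 = supplier Y. H0: μ_1 = μ_2; H1: μ_1 < μ_2 (Welch's two-sample t-test, left-tailed).
t = (x̄_1 − x̄_2)/√(s_1²/n_1 + s_2²/n_2) = (1210 − 1230)/√(76.4²/29 + 29.4²/30) = -1.32
Welch–Satterthwaite df ≈ 35.88
p-value = P(T ≤ -1.32) ≈ 0.098
Since p ≈ 0.098 > α = 0.05, fail to reject H0; the data do not provide sufficient evidence against H0.

t = -1.32; fail to reject H0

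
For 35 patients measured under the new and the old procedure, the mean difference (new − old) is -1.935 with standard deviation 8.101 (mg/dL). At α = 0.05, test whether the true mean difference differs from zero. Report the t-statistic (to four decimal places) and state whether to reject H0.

t = -1.4131; fail to reject H0

H0: μ_d = 0; H1: μ_d ≠ 0 (paired t-test on the differences, two-sided).
t = d̄/(s_d/√n) = -1.935/(8.101/√35) = -1.4131
df = n − 1 = 34
Two-sided p-value ≈ 0.167
Since p ≈ 0.167 > α = 0.05, fail to reject H0; the evidence is not statistically significant.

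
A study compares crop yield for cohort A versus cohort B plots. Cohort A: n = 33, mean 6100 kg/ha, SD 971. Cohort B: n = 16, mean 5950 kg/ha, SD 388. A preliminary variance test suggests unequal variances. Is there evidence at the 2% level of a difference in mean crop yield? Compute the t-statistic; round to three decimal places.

Let group 1 = cohort A, group 2 = cohort B. H0: μ_1 = μ_2; H1: μ_1 ≠ μ_2 (Welch's two-sample t-test, two-sided).
t = (x̄_1 − x̄_2)/√(s_1²/n_1 + s_2²/n_2) = (6100 − 5950)/√(971²/33 + 388²/16) = 0.770
Welch–Satterthwaite df ≈ 45.92
Two-sided p-value ≈ 0.445
Since p ≈ 0.445 > α = 0.02, fail to reject H0; the data do not provide sufficient evidence against H0.

0.770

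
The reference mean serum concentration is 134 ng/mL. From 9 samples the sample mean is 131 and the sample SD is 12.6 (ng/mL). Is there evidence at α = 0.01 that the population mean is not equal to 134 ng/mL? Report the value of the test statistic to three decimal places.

H0: μ = 134; H1: μ ≠ 134 (one-sample t-test, two-sided).
t = (x̄ − μ₀)/(s/√n) = (131 − 134)/(12.6/√9) = -0.714
df = n − 1 = 8
Two-sided p-value ≈ 0.495
Since p ≈ 0.495 > α = 0.01, fail to reject H0; the evidence is not statistically significant.

-0.714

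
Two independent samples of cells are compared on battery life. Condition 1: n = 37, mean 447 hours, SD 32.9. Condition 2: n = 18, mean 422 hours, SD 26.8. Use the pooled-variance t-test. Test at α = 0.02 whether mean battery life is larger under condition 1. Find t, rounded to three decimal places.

Let group 1 = condition 1, group 2 = condition 2. H0: μ_1 = μ_2; H1: μ_1 > μ_2 (two-sample pooled-variance t-test, right-tailed).
s_p² = [(37−1)·32.9² + (18−1)·26.8²]/(37+18−2) = 965.601
t = (447 − 422)/√[965.601·(1/37 + 1/18)] = 2.800
df = n₁ + n₂ − 2 = 53
p-value = P(T ≥ 2.800) ≈ 0.0036
Since p ≈ 0.0036 < α = 0.02, reject H0; the evidence is statistically significant.

2.800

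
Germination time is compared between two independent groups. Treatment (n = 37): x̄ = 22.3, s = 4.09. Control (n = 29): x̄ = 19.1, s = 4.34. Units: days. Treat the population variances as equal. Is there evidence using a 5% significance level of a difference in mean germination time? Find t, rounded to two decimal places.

3.07

Let group 1 = treatment, group 2 = control. H0: μ_1 = μ_2; H1: μ_1 ≠ μ_2 (two-sample pooled-variance t-test, two-sided).
s_p² = [(37−1)·4.09² + (29−1)·4.34²]/(37+29−2) = 17.6501
t = (22.3 − 19.1)/√[17.6501·(1/37 + 1/29)] = 3.07
df = n₁ + n₂ − 2 = 64
Two-sided p-value ≈ 0.003
Since p ≈ 0.003 < α = 0.05, reject H0; the evidence is statistically significant.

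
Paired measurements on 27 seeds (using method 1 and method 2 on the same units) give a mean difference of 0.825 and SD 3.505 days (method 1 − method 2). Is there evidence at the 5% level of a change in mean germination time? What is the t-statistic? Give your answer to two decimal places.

H0: μ_d = 0; H1: μ_d ≠ 0 (paired t-test on the differences, two-sided).
t = d̄/(s_d/√n) = 0.825/(3.505/√27) = 1.22
df = n − 1 = 26
Two-sided p-value ≈ 0.232
Since p ≈ 0.232 > α = 0.05, fail to reject H0; the data do not provide sufficient evidence against H0.

1.22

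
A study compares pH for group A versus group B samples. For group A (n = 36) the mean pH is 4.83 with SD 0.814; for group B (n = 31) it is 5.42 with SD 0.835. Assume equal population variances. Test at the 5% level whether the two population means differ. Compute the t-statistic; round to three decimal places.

-2.923

Let group 1 = group A, group 2 = group B. H0: μ_1 = μ_2; H1: μ_1 ≠ μ_2 (two-sample pooled-variance t-test, two-sided).
s_p² = [(36−1)·0.814² + (31−1)·0.835²]/(36+31−2) = 0.678579
t = (4.83 − 5.42)/√[0.678579·(1/36 + 1/31)] = -2.923
df = n₁ + n₂ − 2 = 65
Two-sided p-value ≈ 0.005
Since p ≈ 0.005 < α = 0.05, reject H0; the data support H1.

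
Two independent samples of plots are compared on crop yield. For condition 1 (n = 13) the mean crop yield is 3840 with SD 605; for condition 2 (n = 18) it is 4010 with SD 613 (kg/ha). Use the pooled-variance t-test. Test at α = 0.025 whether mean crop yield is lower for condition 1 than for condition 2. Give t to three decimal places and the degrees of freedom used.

t = -0.766, df = 29

Let group 1 = condition 1, group 2 = condition 2. H0: μ_1 = μ_2; H1: μ_1 < μ_2 (two-sample pooled-variance t-test, left-tailed).
s_p² = [(13−1)·605² + (18−1)·613²]/(13+18−2) = 371737
t = (3840 − 4010)/√[371737·(1/13 + 1/18)] = -0.766
df = n₁ + n₂ − 2 = 29
p-value = P(T ≤ -0.766) ≈ 0.2249
Since p ≈ 0.2249 > α = 0.025, fail to reject H0; the data do not provide sufficient evidence against H0.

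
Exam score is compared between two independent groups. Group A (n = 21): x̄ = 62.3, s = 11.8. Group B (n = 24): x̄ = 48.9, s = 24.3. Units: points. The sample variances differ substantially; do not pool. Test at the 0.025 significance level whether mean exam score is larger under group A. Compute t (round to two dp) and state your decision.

t = 2.40; reject H0

Let group 1 = group A, group 2 = group B. H0: μ_1 = μ_2; H1: μ_1 > μ_2 (Welch's two-sample t-test, right-tailed).
t = (x̄_1 − x̄_2)/√(s_1²/n_1 + s_2²/n_2) = (62.3 − 48.9)/√(11.8²/21 + 24.3²/24) = 2.40
Welch–Satterthwaite df ≈ 34.21
p-value = P(T ≥ 2.40) ≈ 0.0111
Since p ≈ 0.0111 < α = 0.025, reject H0; the evidence is statistically significant.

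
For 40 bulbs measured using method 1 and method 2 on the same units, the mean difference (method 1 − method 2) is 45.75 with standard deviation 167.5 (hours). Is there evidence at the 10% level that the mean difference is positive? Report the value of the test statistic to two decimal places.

H0: μ_d = 0; H1: μ_d > 0 (paired t-test on the differences, right-tailed).
t = d̄/(s_d/√n) = 45.75/(167.5/√40) = 1.73
df = n − 1 = 39
p-value = P(T ≥ 1.73) ≈ 0.0460
Since p ≈ 0.0460 < α = 0.1, reject H0; the evidence is statistically significant.

1.73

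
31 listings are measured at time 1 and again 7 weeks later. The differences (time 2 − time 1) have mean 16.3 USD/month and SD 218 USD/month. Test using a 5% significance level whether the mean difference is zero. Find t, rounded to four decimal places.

H0: μ_d = 0; H1: μ_d ≠ 0 (paired t-test on the differences, two-sided).
t = d̄/(s_d/√n) = 16.3/(218/√31) = 0.4163
df = n − 1 = 30
Two-sided p-value ≈ 0.6802
Since p ≈ 0.6802 > α = 0.05, fail to reject H0; the data do not provide sufficient evidence against H0.

0.4163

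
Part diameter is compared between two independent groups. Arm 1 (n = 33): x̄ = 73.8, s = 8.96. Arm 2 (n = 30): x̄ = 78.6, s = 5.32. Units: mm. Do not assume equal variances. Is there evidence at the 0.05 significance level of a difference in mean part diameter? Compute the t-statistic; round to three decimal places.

-2.612

Let group 1 = arm 1, group 2 = arm 2. H0: μ_1 = μ_2; H1: μ_1 ≠ μ_2 (Welch's two-sample t-test, two-sided).
t = (x̄_1 − x̄_2)/√(s_1²/n_1 + s_2²/n_2) = (73.8 − 78.6)/√(8.96²/33 + 5.32²/30) = -2.612
Welch–Satterthwaite df ≈ 52.86
Two-sided p-value ≈ 0.0117
Since p ≈ 0.0117 < α = 0.05, reject H0; the data support H1.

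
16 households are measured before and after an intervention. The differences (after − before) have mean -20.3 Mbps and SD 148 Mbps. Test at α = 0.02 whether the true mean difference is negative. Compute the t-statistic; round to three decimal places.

H0: μ_d = 0; H1: μ_d < 0 (paired t-test on the differences, left-tailed).
t = d̄/(s_d/√n) = -20.3/(148/√16) = -0.549
df = n − 1 = 15
p-value = P(T ≤ -0.549) ≈ 0.2957
Since p ≈ 0.2957 > α = 0.02, fail to reject H0; the evidence is not statistically significant.

-0.549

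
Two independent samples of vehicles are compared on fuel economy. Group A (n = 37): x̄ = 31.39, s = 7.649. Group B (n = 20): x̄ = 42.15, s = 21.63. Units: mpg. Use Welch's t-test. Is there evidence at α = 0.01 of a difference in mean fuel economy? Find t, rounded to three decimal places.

Let group 1 = group A, group 2 = group B. H0: μ_1 = μ_2; H1: μ_1 ≠ μ_2 (Welch's two-sample t-test, two-sided).
t = (x̄_1 − x̄_2)/√(s_1²/n_1 + s_2²/n_2) = (31.39 − 42.15)/√(7.649²/37 + 21.63²/20) = -2.153
Welch–Satterthwaite df ≈ 21.60
Two-sided p-value ≈ 0.0427
Since p ≈ 0.0427 > α = 0.01, fail to reject H0; the evidence is not statistically significant.

-2.153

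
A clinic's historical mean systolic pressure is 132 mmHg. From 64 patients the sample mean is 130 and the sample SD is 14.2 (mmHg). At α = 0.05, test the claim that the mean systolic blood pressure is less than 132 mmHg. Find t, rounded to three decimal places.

-1.127

H0: μ = 132; H1: μ < 132 (one-sample t-test, left-tailed).
t = (x̄ − μ₀)/(s/√n) = (130 − 132)/(14.2/√64) = -1.127
df = n − 1 = 63
p-value = P(T ≤ -1.127) ≈ 0.132
Since p ≈ 0.132 > α = 0.05, fail to reject H0; the data do not provide sufficient evidence against H0.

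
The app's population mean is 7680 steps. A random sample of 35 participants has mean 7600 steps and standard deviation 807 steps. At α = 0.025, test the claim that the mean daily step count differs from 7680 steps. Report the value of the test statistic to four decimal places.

H0: μ = 7680; H1: μ ≠ 7680 (one-sample t-test, two-sided).
t = (x̄ − μ₀)/(s/√n) = (7600 − 7680)/(807/√35) = -0.5865
df = n − 1 = 34
Two-sided p-value ≈ 0.561
Since p ≈ 0.561 > α = 0.025, fail to reject H0; the data do not provide sufficient evidence against H0.

-0.5865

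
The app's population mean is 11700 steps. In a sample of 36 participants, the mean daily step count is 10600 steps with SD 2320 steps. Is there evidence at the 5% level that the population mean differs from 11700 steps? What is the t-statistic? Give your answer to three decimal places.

H0: μ = 11700; H1: μ ≠ 11700 (one-sample t-test, two-sided).
t = (x̄ − μ₀)/(s/√n) = (10600 − 11700)/(2320/√36) = -2.845
df = n − 1 = 35
Two-sided p-value ≈ 0.007
Since p ≈ 0.007 < α = 0.05, reject H0; the evidence is statistically significant.

-2.845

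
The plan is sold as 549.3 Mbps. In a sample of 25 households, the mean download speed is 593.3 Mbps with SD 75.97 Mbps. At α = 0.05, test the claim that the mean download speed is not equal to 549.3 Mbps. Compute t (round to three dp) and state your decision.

H0: μ = 549.3; H1: μ ≠ 549.3 (one-sample t-test, two-sided).
t = (x̄ − μ₀)/(s/√n) = (593.3 − 549.3)/(75.97/√25) = 2.896
df = n − 1 = 24
Two-sided p-value ≈ 0.0079
Since p ≈ 0.0079 < α = 0.05, reject H0; the data support H1.

t = 2.896; reject H0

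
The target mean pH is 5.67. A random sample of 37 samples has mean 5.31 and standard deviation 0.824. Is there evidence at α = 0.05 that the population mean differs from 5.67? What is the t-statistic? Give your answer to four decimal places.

H0: μ = 5.67; H1: μ ≠ 5.67 (one-sample t-test, two-sided).
t = (x̄ − μ₀)/(s/√n) = (5.31 − 5.67)/(0.824/√37) = -2.6575
df = n − 1 = 36
Two-sided p-value ≈ 0.0117
Since p ≈ 0.0117 < α = 0.05, reject H0; the evidence is statistically significant.

-2.6575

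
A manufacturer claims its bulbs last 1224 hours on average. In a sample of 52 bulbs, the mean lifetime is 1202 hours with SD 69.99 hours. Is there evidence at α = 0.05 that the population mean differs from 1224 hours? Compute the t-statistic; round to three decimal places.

H0: μ = 1224; H1: μ ≠ 1224 (one-sample t-test, two-sided).
t = (x̄ − μ₀)/(s/√n) = (1202 − 1224)/(69.99/√52) = -2.267
df = n − 1 = 51
Two-sided p-value ≈ 0.028
Since p ≈ 0.028 < α = 0.05, reject H0; the data support H1.

-2.267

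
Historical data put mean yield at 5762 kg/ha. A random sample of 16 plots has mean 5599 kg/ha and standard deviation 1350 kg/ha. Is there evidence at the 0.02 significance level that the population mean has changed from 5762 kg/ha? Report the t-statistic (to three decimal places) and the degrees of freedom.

H0: μ = 5762; H1: μ ≠ 5762 (one-sample t-test, two-sided).
t = (x̄ − μ₀)/(s/√n) = (5599 − 5762)/(1350/√16) = -0.483
df = n − 1 = 15
Two-sided p-value ≈ 0.6361
Since p ≈ 0.6361 > α = 0.02, fail to reject H0; the evidence is not statistically significant.

t = -0.483, df = 15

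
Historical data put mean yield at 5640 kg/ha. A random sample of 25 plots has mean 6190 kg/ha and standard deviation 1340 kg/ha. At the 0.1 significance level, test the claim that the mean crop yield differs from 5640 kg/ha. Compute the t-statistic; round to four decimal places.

2.0522

H0: μ = 5640; H1: μ ≠ 5640 (one-sample t-test, two-sided).
t = (x̄ − μ₀)/(s/√n) = (6190 − 5640)/(1340/√25) = 2.0522
df = n − 1 = 24
Two-sided p-value ≈ 0.0512
Since p ≈ 0.0512 < α = 0.1, reject H0; the evidence is statistically significant.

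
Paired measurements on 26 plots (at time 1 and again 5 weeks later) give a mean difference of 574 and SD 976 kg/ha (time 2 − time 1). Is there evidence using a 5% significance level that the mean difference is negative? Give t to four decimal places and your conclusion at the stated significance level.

H0: μ_d = 0; H1: μ_d < 0 (paired t-test on the differences, left-tailed).
t = d̄/(s_d/√n) = 574/(976/√26) = 2.9988
df = n − 1 = 25
p-value = P(T ≤ 2.9988) ≈ 0.9970
Since p ≈ 0.9970 > α = 0.05, fail to reject H0; the evidence is not statistically significant.

t = 2.9988; fail to reject H0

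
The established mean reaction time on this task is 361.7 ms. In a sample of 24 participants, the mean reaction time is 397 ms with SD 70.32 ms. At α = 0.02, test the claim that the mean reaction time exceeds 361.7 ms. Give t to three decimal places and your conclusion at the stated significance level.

t = 2.459; reject H0

H0: μ = 361.7; H1: μ > 361.7 (one-sample t-test, right-tailed).
t = (x̄ − μ₀)/(s/√n) = (397 − 361.7)/(70.32/√24) = 2.459
df = n − 1 = 23
p-value = P(T ≥ 2.459) ≈ 0.011
Since p ≈ 0.011 < α = 0.02, reject H0; the data support H1.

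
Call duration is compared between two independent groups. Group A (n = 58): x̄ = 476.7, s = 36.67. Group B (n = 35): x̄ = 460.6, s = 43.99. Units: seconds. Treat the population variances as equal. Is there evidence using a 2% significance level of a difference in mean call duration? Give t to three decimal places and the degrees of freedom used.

Let group 1 = group A, group 2 = group B. H0: μ_1 = μ_2; H1: μ_1 ≠ μ_2 (two-sample pooled-variance t-test, two-sided).
s_p² = [(58−1)·36.67² + (35−1)·43.99²]/(58+35−2) = 1565.29
t = (476.7 − 460.6)/√[1565.29·(1/58 + 1/35)] = 1.901
df = n₁ + n₂ − 2 = 91
Two-sided p-value ≈ 0.060
Since p ≈ 0.060 > α = 0.02, fail to reject H0; the evidence is not statistically significant.

t = 1.901, df = 91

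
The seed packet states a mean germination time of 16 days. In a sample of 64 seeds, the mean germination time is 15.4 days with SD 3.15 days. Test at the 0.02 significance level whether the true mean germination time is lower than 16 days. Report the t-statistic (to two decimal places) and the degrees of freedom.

H0: μ = 16; H1: μ < 16 (one-sample t-test, left-tailed).
t = (x̄ − μ₀)/(s/√n) = (15.4 − 16)/(3.15/√64) = -1.52
df = n − 1 = 63
p-value = P(T ≤ -1.52) ≈ 0.066
Since p ≈ 0.066 > α = 0.02, fail to reject H0; the data do not provide sufficient evidence against H0.

t = -1.52, df = 63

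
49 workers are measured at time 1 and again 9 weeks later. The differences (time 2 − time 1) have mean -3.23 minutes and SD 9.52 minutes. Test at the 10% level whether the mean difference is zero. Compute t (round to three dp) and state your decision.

t = -2.375; reject H0

H0: μ_d = 0; H1: μ_d ≠ 0 (paired t-test on the differences, two-sided).
t = d̄/(s_d/√n) = -3.23/(9.52/√49) = -2.375
df = n − 1 = 48
Two-sided p-value ≈ 0.022
Since p ≈ 0.022 < α = 0.1, reject H0; the evidence is statistically significant.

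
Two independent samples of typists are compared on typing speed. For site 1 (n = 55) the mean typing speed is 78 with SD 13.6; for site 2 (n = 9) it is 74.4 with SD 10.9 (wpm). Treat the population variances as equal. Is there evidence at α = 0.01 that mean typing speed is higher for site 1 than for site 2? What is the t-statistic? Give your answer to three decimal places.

0.754

Let group 1 = site 1, group 2 = site 2. H0: μ_1 = μ_2; H1: μ_1 > μ_2 (two-sample pooled-variance t-test, right-tailed).
s_p² = [(55−1)·13.6² + (9−1)·10.9²]/(55+9−2) = 176.425
t = (78 − 74.4)/√[176.425·(1/55 + 1/9)] = 0.754
df = n₁ + n₂ − 2 = 62
p-value = P(T ≥ 0.754) ≈ 0.227
Since p ≈ 0.227 > α = 0.01, fail to reject H0; the data do not provide sufficient evidence against H0.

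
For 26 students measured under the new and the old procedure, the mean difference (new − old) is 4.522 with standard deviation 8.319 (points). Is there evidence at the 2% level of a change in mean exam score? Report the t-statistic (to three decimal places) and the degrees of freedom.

H0: μ_d = 0; H1: μ_d ≠ 0 (paired t-test on the differences, two-sided).
t = d̄/(s_d/√n) = 4.522/(8.319/√26) = 2.772
df = n − 1 = 25
Two-sided p-value ≈ 0.010
Since p ≈ 0.010 < α = 0.02, reject H0; the data support H1.

t = 2.772, df = 25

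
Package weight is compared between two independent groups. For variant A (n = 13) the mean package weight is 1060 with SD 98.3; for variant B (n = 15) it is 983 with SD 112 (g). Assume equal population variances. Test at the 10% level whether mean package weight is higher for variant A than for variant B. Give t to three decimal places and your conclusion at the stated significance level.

Let group 1 = variant A, group 2 = variant B. H0: μ_1 = μ_2; H1: μ_1 > μ_2 (two-sample pooled-variance t-test, right-tailed).
s_p² = [(13−1)·98.3² + (15−1)·112²]/(13+15−2) = 11214.3
t = (1060 − 983)/√[11214.3·(1/13 + 1/15)] = 1.919
df = n₁ + n₂ − 2 = 26
p-value = P(T ≥ 1.919) ≈ 0.0330
Since p ≈ 0.0330 < α = 0.1, reject H0; the data support H1.

t = 1.919; reject H0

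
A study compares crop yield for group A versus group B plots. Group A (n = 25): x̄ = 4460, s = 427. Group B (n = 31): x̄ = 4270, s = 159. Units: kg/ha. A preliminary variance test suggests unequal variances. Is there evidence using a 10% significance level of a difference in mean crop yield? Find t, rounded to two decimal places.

2.11

Let group 1 = group A, group 2 = group B. H0: μ_1 = μ_2; H1: μ_1 ≠ μ_2 (Welch's two-sample t-test, two-sided).
t = (x̄_1 − x̄_2)/√(s_1²/n_1 + s_2²/n_2) = (4460 − 4270)/√(427²/25 + 159²/31) = 2.11
Welch–Satterthwaite df ≈ 29.37
Two-sided p-value ≈ 0.0435
Since p ≈ 0.0435 < α = 0.1, reject H0; the data support H1.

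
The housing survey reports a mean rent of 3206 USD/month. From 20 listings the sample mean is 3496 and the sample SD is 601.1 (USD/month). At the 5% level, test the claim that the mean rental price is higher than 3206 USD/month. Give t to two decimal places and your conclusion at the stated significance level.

t = 2.16; reject H0

H0: μ = 3206; H1: μ > 3206 (one-sample t-test, right-tailed).
t = (x̄ − μ₀)/(s/√n) = (3496 − 3206)/(601.1/√20) = 2.16
df = n − 1 = 19
p-value = P(T ≥ 2.16) ≈ 0.022
Since p ≈ 0.022 < α = 0.05, reject H0; the evidence is statistically significant.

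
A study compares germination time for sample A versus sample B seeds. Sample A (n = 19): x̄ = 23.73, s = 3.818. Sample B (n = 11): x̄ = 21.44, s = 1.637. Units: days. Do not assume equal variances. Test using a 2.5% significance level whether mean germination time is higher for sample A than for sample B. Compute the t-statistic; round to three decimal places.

2.278

Let group 1 = sample A, group 2 = sample B. H0: μ_1 = μ_2; H1: μ_1 > μ_2 (Welch's two-sample t-test, right-tailed).
t = (x̄_1 − x̄_2)/√(s_1²/n_1 + s_2²/n_2) = (23.73 − 21.44)/√(3.818²/19 + 1.637²/11) = 2.278
Welch–Satterthwaite df ≈ 26.45
p-value = P(T ≥ 2.278) ≈ 0.016
Since p ≈ 0.016 < α = 0.025, reject H0; the evidence is statistically significant.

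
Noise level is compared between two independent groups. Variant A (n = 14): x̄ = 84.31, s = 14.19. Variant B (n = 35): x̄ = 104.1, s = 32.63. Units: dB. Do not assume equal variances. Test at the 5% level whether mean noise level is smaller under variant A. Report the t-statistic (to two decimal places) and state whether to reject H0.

t = -2.96; reject H0

Let group 1 = variant A, group 2 = variant B. H0: μ_1 = μ_2; H1: μ_1 < μ_2 (Welch's two-sample t-test, left-tailed).
t = (x̄_1 − x̄_2)/√(s_1²/n_1 + s_2²/n_2) = (84.31 − 104.1)/√(14.19²/14 + 32.63²/35) = -2.96
Welch–Satterthwaite df ≈ 46.54
p-value = P(T ≤ -2.96) ≈ 0.0024
Since p ≈ 0.0024 < α = 0.05, reject H0; the evidence is statistically significant.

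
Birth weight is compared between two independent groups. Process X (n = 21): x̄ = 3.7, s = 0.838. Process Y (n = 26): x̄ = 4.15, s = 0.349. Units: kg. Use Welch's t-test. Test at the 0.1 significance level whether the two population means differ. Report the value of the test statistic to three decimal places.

Let group 1 = process X, group 2 = process Y. H0: μ_1 = μ_2; H1: μ_1 ≠ μ_2 (Welch's two-sample t-test, two-sided).
t = (x̄_1 − x̄_2)/√(s_1²/n_1 + s_2²/n_2) = (3.7 − 4.15)/√(0.838²/21 + 0.349²/26) = -2.305
Welch–Satterthwaite df ≈ 25.59
Two-sided p-value ≈ 0.030
Since p ≈ 0.030 < α = 0.1, reject H0; the evidence is statistically significant.

-2.305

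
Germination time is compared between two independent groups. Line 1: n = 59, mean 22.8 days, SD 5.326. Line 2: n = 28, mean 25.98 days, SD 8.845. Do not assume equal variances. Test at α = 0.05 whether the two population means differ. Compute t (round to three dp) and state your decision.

t = -1.757; fail to reject H0

Let group 1 = line 1, group 2 = line 2. H0: μ_1 = μ_2; H1: μ_1 ≠ μ_2 (Welch's two-sample t-test, two-sided).
t = (x̄_1 − x̄_2)/√(s_1²/n_1 + s_2²/n_2) = (22.8 − 25.98)/√(5.326²/59 + 8.845²/28) = -1.757
Welch–Satterthwaite df ≈ 36.59
Two-sided p-value ≈ 0.0872
Since p ≈ 0.0872 > α = 0.05, fail to reject H0; the data do not provide sufficient evidence against H0.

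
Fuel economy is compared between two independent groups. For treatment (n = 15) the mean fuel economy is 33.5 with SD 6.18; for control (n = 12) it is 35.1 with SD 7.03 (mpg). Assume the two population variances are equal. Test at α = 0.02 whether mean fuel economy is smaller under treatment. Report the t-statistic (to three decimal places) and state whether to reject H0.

t = -0.629; fail to reject H0

Let group 1 = treatment, group 2 = control. H0: μ_1 = μ_2; H1: μ_1 < μ_2 (two-sample pooled-variance t-test, left-tailed).
s_p² = [(15−1)·6.18² + (12−1)·7.03²]/(15+12−2) = 43.1329
t = (33.5 − 35.1)/√[43.1329·(1/15 + 1/12)] = -0.629
df = n₁ + n₂ − 2 = 25
p-value = P(T ≤ -0.629) ≈ 0.2675
Since p ≈ 0.2675 > α = 0.02, fail to reject H0; the data do not provide sufficient evidence against H0.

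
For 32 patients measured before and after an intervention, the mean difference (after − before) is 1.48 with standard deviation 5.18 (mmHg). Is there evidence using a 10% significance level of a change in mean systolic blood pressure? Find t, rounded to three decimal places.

H0: μ_d = 0; H1: μ_d ≠ 0 (paired t-test on the differences, two-sided).
t = d̄/(s_d/√n) = 1.48/(5.18/√32) = 1.616
df = n − 1 = 31
Two-sided p-value ≈ 0.1162
Since p ≈ 0.1162 > α = 0.1, fail to reject H0; the data do not provide sufficient evidence against H0.

1.616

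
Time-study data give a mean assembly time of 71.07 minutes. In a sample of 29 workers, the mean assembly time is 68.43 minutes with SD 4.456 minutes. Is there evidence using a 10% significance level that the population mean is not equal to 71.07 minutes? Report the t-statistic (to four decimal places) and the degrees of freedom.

t = -3.1905, df = 28

H0: μ = 71.07; H1: μ ≠ 71.07 (one-sample t-test, two-sided).
t = (x̄ − μ₀)/(s/√n) = (68.43 − 71.07)/(4.456/√29) = -3.1905
df = n − 1 = 28
Two-sided p-value ≈ 0.003
Since p ≈ 0.003 < α = 0.1, reject H0; the evidence is statistically significant.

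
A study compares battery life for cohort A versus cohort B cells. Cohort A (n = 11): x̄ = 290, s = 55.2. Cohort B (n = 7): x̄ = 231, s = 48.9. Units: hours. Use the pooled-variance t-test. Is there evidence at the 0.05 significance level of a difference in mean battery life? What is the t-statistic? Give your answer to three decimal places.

Let group 1 = cohort A, group 2 = cohort B. H0: μ_1 = μ_2; H1: μ_1 ≠ μ_2 (two-sample pooled-variance t-test, two-sided).
s_p² = [(11−1)·55.2² + (7−1)·48.9²]/(11+7−2) = 2801.1
t = (290 − 231)/√[2801.1·(1/11 + 1/7)] = 2.306
df = n₁ + n₂ − 2 = 16
Two-sided p-value ≈ 0.035
Since p ≈ 0.035 < α = 0.05, reject H0; the evidence is statistically significant.

2.306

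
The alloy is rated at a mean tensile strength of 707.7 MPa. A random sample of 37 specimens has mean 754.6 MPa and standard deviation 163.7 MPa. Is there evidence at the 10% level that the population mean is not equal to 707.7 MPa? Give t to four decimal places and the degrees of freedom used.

t = 1.7427, df = 36

H0: μ = 707.7; H1: μ ≠ 707.7 (one-sample t-test, two-sided).
t = (x̄ − μ₀)/(s/√n) = (754.6 − 707.7)/(163.7/√37) = 1.7427
df = n − 1 = 36
Two-sided p-value ≈ 0.090
Since p ≈ 0.090 < α = 0.1, reject H0; the data support H1.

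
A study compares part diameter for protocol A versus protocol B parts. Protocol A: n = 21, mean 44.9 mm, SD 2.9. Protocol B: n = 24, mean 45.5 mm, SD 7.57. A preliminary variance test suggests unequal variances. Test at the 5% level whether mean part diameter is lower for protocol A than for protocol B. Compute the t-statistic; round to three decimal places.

Let group 1 = protocol A, group 2 = protocol B. H0: μ_1 = μ_2; H1: μ_1 < μ_2 (Welch's two-sample t-test, left-tailed).
t = (x̄_1 − x̄_2)/√(s_1²/n_1 + s_2²/n_2) = (44.9 − 45.5)/√(2.9²/21 + 7.57²/24) = -0.359
Welch–Satterthwaite df ≈ 30.38
p-value = P(T ≤ -0.359) ≈ 0.3609
Since p ≈ 0.3609 > α = 0.05, fail to reject H0; the evidence is not statistically significant.

-0.359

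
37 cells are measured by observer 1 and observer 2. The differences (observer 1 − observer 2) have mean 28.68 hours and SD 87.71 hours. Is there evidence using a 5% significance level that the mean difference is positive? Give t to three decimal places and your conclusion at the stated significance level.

H0: μ_d = 0; H1: μ_d > 0 (paired t-test on the differences, right-tailed).
t = d̄/(s_d/√n) = 28.68/(87.71/√37) = 1.989
df = n − 1 = 36
p-value = P(T ≥ 1.989) ≈ 0.0272
Since p ≈ 0.0272 < α = 0.05, reject H0; the evidence is statistically significant.

t = 1.989; reject H0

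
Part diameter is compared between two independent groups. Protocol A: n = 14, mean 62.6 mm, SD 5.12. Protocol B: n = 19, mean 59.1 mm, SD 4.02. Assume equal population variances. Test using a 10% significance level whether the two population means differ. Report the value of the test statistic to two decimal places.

2.20

Let group 1 = protocol A, group 2 = protocol B. H0: μ_1 = μ_2; H1: μ_1 ≠ μ_2 (two-sample pooled-variance t-test, two-sided).
s_p² = [(14−1)·5.12² + (19−1)·4.02²]/(14+19−2) = 20.3766
t = (62.6 − 59.1)/√[20.3766·(1/14 + 1/19)] = 2.20
df = n₁ + n₂ − 2 = 31
Two-sided p-value ≈ 0.0353
Since p ≈ 0.0353 < α = 0.1, reject H0; the evidence is statistically significant.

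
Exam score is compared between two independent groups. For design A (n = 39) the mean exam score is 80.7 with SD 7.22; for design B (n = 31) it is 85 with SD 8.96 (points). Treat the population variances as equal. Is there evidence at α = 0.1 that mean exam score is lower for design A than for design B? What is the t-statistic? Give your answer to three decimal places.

Let group 1 = design A, group 2 = design B. H0: μ_1 = μ_2; H1: μ_1 < μ_2 (two-sample pooled-variance t-test, left-tailed).
s_p² = [(39−1)·7.22² + (31−1)·8.96²]/(39+31−2) = 64.5489
t = (80.7 − 85)/√[64.5489·(1/39 + 1/31)] = -2.224
df = n₁ + n₂ − 2 = 68
p-value = P(T ≤ -2.224) ≈ 0.015
Since p ≈ 0.015 < α = 0.1, reject H0; the evidence is statistically significant.

-2.224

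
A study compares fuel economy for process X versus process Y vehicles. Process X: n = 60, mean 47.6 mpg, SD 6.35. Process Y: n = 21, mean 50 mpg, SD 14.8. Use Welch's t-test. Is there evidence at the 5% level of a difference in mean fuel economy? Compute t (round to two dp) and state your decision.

Let group 1 = process X, group 2 = process Y. H0: μ_1 = μ_2; H1: μ_1 ≠ μ_2 (Welch's two-sample t-test, two-sided).
t = (x̄_1 − x̄_2)/√(s_1²/n_1 + s_2²/n_2) = (47.6 − 50)/√(6.35²/60 + 14.8²/21) = -0.72
Welch–Satterthwaite df ≈ 22.63
Two-sided p-value ≈ 0.479
Since p ≈ 0.479 > α = 0.05, fail to reject H0; the data do not provide sufficient evidence against H0.

t = -0.72; fail to reject H0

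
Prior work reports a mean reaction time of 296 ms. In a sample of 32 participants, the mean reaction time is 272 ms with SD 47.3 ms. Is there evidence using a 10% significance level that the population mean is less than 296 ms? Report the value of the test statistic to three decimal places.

H0: μ = 296; H1: μ < 296 (one-sample t-test, left-tailed).
t = (x̄ − μ₀)/(s/√n) = (272 − 296)/(47.3/√32) = -2.870
df = n − 1 = 31
p-value = P(T ≤ -2.870) ≈ 0.0037
Since p ≈ 0.0037 < α = 0.1, reject H0; the data support H1.

-2.870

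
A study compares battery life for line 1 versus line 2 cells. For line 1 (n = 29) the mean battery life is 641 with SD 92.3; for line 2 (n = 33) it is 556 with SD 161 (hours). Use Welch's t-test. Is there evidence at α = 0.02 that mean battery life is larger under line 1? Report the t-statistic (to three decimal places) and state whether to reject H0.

Let group 1 = line 1, group 2 = line 2. H0: μ_1 = μ_2; H1: μ_1 > μ_2 (Welch's two-sample t-test, right-tailed).
t = (x̄_1 − x̄_2)/√(s_1²/n_1 + s_2²/n_2) = (641 − 556)/√(92.3²/29 + 161²/33) = 2.587
Welch–Satterthwaite df ≈ 52.09
p-value = P(T ≥ 2.587) ≈ 0.006
Since p ≈ 0.006 < α = 0.02, reject H0; the data support H1.

t = 2.587; reject H0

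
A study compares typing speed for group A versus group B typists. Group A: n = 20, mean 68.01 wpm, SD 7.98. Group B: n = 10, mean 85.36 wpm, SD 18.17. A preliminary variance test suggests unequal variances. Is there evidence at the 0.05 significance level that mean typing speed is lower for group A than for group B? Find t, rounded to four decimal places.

Let group 1 = group A, group 2 = group B. H0: μ_1 = μ_2; H1: μ_1 < μ_2 (Welch's two-sample t-test, left-tailed).
t = (x̄_1 − x̄_2)/√(s_1²/n_1 + s_2²/n_2) = (68.01 − 85.36)/√(7.98²/20 + 18.17²/10) = -2.8837
Welch–Satterthwaite df ≈ 10.77
p-value = P(T ≤ -2.8837) ≈ 0.008
Since p ≈ 0.008 < α = 0.05, reject H0; the data support H1.

-2.8837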